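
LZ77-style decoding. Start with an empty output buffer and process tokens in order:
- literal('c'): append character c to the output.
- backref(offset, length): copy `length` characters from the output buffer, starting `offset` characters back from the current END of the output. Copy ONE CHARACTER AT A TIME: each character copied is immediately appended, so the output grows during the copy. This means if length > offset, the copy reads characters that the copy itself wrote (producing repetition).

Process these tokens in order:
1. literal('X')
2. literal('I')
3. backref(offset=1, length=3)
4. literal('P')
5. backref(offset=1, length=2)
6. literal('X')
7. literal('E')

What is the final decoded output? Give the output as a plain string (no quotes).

Token 1: literal('X'). Output: "X"
Token 2: literal('I'). Output: "XI"
Token 3: backref(off=1, len=3) (overlapping!). Copied 'III' from pos 1. Output: "XIIII"
Token 4: literal('P'). Output: "XIIIIP"
Token 5: backref(off=1, len=2) (overlapping!). Copied 'PP' from pos 5. Output: "XIIIIPPP"
Token 6: literal('X'). Output: "XIIIIPPPX"
Token 7: literal('E'). Output: "XIIIIPPPXE"

Answer: XIIIIPPPXE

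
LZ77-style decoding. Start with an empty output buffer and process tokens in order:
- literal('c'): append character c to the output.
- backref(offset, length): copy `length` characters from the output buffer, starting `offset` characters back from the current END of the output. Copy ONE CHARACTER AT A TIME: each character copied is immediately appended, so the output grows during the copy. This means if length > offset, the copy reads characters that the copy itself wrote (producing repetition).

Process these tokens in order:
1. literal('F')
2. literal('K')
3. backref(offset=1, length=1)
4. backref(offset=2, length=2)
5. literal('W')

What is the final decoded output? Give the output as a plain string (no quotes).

Token 1: literal('F'). Output: "F"
Token 2: literal('K'). Output: "FK"
Token 3: backref(off=1, len=1). Copied 'K' from pos 1. Output: "FKK"
Token 4: backref(off=2, len=2). Copied 'KK' from pos 1. Output: "FKKKK"
Token 5: literal('W'). Output: "FKKKKW"

Answer: FKKKKW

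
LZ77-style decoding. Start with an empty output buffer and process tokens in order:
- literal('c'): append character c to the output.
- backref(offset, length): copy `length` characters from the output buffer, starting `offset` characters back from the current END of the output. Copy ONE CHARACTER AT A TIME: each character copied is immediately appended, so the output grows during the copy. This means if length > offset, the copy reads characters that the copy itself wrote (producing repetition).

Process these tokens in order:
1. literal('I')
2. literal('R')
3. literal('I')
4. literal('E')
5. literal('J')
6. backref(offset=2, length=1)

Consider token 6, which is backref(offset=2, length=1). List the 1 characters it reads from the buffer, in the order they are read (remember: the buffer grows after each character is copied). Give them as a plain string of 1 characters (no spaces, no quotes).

Answer: E

Derivation:
Token 1: literal('I'). Output: "I"
Token 2: literal('R'). Output: "IR"
Token 3: literal('I'). Output: "IRI"
Token 4: literal('E'). Output: "IRIE"
Token 5: literal('J'). Output: "IRIEJ"
Token 6: backref(off=2, len=1). Buffer before: "IRIEJ" (len 5)
  byte 1: read out[3]='E', append. Buffer now: "IRIEJE"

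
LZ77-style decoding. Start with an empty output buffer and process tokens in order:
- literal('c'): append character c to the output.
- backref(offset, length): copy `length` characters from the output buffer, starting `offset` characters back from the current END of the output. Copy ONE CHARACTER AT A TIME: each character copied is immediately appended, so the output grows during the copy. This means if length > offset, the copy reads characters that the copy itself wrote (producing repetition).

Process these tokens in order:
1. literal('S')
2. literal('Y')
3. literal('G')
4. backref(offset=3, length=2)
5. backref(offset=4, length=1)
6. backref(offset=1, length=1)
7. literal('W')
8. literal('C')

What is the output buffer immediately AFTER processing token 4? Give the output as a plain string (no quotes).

Token 1: literal('S'). Output: "S"
Token 2: literal('Y'). Output: "SY"
Token 3: literal('G'). Output: "SYG"
Token 4: backref(off=3, len=2). Copied 'SY' from pos 0. Output: "SYGSY"

Answer: SYGSY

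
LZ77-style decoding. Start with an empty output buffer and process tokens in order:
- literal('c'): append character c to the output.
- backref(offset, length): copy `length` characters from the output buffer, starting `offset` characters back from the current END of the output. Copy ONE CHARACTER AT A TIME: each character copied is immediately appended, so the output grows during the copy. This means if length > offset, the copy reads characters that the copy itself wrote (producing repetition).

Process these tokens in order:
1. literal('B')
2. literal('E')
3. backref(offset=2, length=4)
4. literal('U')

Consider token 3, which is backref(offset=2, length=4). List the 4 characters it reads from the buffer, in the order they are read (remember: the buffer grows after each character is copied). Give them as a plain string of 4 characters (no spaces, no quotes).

Token 1: literal('B'). Output: "B"
Token 2: literal('E'). Output: "BE"
Token 3: backref(off=2, len=4). Buffer before: "BE" (len 2)
  byte 1: read out[0]='B', append. Buffer now: "BEB"
  byte 2: read out[1]='E', append. Buffer now: "BEBE"
  byte 3: read out[2]='B', append. Buffer now: "BEBEB"
  byte 4: read out[3]='E', append. Buffer now: "BEBEBE"

Answer: BEBE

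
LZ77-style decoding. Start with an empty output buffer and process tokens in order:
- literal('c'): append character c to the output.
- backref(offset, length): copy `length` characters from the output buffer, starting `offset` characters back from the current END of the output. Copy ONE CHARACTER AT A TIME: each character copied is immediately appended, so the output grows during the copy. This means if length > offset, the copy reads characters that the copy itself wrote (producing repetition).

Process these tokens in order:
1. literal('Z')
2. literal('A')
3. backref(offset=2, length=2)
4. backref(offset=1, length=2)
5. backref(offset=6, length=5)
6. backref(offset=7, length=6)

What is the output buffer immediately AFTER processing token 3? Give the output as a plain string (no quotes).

Token 1: literal('Z'). Output: "Z"
Token 2: literal('A'). Output: "ZA"
Token 3: backref(off=2, len=2). Copied 'ZA' from pos 0. Output: "ZAZA"

Answer: ZAZA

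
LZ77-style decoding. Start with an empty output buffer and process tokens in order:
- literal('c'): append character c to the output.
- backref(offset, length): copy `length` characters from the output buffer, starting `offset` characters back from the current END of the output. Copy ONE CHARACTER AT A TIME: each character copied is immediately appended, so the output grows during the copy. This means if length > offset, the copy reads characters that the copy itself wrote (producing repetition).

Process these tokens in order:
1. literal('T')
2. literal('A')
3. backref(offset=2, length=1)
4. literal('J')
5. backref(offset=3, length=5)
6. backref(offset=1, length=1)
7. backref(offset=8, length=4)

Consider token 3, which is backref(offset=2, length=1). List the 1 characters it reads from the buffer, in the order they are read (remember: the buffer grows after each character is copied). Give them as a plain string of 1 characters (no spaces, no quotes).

Answer: T

Derivation:
Token 1: literal('T'). Output: "T"
Token 2: literal('A'). Output: "TA"
Token 3: backref(off=2, len=1). Buffer before: "TA" (len 2)
  byte 1: read out[0]='T', append. Buffer now: "TAT"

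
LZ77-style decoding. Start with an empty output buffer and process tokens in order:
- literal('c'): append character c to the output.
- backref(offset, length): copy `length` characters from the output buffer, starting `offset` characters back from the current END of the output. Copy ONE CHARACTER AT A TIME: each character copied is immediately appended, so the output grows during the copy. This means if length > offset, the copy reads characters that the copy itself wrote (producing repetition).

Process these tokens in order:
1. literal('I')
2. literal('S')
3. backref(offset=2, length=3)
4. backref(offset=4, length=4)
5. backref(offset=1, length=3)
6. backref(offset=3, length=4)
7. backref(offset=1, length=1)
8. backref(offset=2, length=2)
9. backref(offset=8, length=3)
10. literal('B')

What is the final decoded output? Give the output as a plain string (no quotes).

Token 1: literal('I'). Output: "I"
Token 2: literal('S'). Output: "IS"
Token 3: backref(off=2, len=3) (overlapping!). Copied 'ISI' from pos 0. Output: "ISISI"
Token 4: backref(off=4, len=4). Copied 'SISI' from pos 1. Output: "ISISISISI"
Token 5: backref(off=1, len=3) (overlapping!). Copied 'III' from pos 8. Output: "ISISISISIIII"
Token 6: backref(off=3, len=4) (overlapping!). Copied 'IIII' from pos 9. Output: "ISISISISIIIIIIII"
Token 7: backref(off=1, len=1). Copied 'I' from pos 15. Output: "ISISISISIIIIIIIII"
Token 8: backref(off=2, len=2). Copied 'II' from pos 15. Output: "ISISISISIIIIIIIIIII"
Token 9: backref(off=8, len=3). Copied 'III' from pos 11. Output: "ISISISISIIIIIIIIIIIIII"
Token 10: literal('B'). Output: "ISISISISIIIIIIIIIIIIIIB"

Answer: ISISISISIIIIIIIIIIIIIIB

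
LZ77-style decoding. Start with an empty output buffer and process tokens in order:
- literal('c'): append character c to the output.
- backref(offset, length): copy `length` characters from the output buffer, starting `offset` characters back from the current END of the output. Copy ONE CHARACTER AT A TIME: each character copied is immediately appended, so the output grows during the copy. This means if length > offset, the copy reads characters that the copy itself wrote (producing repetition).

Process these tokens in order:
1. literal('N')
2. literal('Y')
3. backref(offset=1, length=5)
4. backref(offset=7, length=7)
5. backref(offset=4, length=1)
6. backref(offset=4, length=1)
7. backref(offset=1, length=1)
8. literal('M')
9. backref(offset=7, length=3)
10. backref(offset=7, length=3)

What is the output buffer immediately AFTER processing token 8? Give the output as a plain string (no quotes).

Answer: NYYYYYYNYYYYYYYYYM

Derivation:
Token 1: literal('N'). Output: "N"
Token 2: literal('Y'). Output: "NY"
Token 3: backref(off=1, len=5) (overlapping!). Copied 'YYYYY' from pos 1. Output: "NYYYYYY"
Token 4: backref(off=7, len=7). Copied 'NYYYYYY' from pos 0. Output: "NYYYYYYNYYYYYY"
Token 5: backref(off=4, len=1). Copied 'Y' from pos 10. Output: "NYYYYYYNYYYYYYY"
Token 6: backref(off=4, len=1). Copied 'Y' from pos 11. Output: "NYYYYYYNYYYYYYYY"
Token 7: backref(off=1, len=1). Copied 'Y' from pos 15. Output: "NYYYYYYNYYYYYYYYY"
Token 8: literal('M'). Output: "NYYYYYYNYYYYYYYYYM"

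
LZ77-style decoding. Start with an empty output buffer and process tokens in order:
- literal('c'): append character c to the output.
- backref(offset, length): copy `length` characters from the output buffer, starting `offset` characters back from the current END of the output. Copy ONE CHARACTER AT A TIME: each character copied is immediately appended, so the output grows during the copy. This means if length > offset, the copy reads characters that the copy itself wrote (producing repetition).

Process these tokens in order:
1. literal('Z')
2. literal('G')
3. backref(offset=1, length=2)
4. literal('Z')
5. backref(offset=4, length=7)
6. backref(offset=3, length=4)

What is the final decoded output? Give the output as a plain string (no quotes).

Answer: ZGGGZGGGZGGGGGGG

Derivation:
Token 1: literal('Z'). Output: "Z"
Token 2: literal('G'). Output: "ZG"
Token 3: backref(off=1, len=2) (overlapping!). Copied 'GG' from pos 1. Output: "ZGGG"
Token 4: literal('Z'). Output: "ZGGGZ"
Token 5: backref(off=4, len=7) (overlapping!). Copied 'GGGZGGG' from pos 1. Output: "ZGGGZGGGZGGG"
Token 6: backref(off=3, len=4) (overlapping!). Copied 'GGGG' from pos 9. Output: "ZGGGZGGGZGGGGGGG"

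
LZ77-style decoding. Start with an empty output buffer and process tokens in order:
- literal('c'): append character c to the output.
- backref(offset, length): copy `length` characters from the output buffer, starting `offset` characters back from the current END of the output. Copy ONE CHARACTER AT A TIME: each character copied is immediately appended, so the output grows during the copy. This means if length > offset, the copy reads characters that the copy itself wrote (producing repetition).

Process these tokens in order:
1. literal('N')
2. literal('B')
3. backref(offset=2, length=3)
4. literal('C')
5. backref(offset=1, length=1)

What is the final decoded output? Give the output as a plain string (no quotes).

Token 1: literal('N'). Output: "N"
Token 2: literal('B'). Output: "NB"
Token 3: backref(off=2, len=3) (overlapping!). Copied 'NBN' from pos 0. Output: "NBNBN"
Token 4: literal('C'). Output: "NBNBNC"
Token 5: backref(off=1, len=1). Copied 'C' from pos 5. Output: "NBNBNCC"

Answer: NBNBNCC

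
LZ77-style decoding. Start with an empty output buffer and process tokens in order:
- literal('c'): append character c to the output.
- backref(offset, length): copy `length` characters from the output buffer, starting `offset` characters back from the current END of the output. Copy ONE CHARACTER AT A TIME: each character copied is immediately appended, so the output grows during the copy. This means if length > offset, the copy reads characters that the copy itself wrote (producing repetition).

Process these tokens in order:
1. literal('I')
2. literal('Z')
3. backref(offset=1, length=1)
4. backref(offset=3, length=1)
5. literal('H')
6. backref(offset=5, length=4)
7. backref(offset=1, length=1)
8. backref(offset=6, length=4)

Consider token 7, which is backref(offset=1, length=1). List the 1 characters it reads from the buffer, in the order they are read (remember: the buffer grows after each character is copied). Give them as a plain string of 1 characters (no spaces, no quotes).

Answer: I

Derivation:
Token 1: literal('I'). Output: "I"
Token 2: literal('Z'). Output: "IZ"
Token 3: backref(off=1, len=1). Copied 'Z' from pos 1. Output: "IZZ"
Token 4: backref(off=3, len=1). Copied 'I' from pos 0. Output: "IZZI"
Token 5: literal('H'). Output: "IZZIH"
Token 6: backref(off=5, len=4). Copied 'IZZI' from pos 0. Output: "IZZIHIZZI"
Token 7: backref(off=1, len=1). Buffer before: "IZZIHIZZI" (len 9)
  byte 1: read out[8]='I', append. Buffer now: "IZZIHIZZII"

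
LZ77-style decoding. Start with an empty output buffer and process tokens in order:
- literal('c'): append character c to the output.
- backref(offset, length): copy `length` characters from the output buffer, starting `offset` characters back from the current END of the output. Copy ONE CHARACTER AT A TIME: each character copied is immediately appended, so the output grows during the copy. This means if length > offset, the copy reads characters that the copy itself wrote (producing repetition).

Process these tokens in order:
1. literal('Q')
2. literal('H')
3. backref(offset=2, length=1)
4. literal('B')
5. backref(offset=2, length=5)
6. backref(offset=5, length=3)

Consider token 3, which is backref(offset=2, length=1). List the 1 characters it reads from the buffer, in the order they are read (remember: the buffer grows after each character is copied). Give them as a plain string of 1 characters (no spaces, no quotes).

Answer: Q

Derivation:
Token 1: literal('Q'). Output: "Q"
Token 2: literal('H'). Output: "QH"
Token 3: backref(off=2, len=1). Buffer before: "QH" (len 2)
  byte 1: read out[0]='Q', append. Buffer now: "QHQ"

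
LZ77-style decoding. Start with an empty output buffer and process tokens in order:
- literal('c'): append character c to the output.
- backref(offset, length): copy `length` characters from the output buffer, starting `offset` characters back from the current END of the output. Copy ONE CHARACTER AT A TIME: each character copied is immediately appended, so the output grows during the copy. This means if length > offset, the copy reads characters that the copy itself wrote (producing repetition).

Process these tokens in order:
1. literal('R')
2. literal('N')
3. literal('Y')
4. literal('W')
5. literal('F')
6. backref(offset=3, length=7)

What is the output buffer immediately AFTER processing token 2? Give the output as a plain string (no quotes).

Token 1: literal('R'). Output: "R"
Token 2: literal('N'). Output: "RN"

Answer: RN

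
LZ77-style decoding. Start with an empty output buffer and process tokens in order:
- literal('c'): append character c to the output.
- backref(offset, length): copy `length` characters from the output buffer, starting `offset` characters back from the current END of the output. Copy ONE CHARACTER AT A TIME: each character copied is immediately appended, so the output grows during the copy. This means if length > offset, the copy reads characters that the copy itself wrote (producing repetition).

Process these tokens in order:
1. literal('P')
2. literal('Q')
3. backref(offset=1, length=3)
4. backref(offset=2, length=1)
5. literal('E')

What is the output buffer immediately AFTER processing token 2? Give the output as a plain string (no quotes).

Token 1: literal('P'). Output: "P"
Token 2: literal('Q'). Output: "PQ"

Answer: PQ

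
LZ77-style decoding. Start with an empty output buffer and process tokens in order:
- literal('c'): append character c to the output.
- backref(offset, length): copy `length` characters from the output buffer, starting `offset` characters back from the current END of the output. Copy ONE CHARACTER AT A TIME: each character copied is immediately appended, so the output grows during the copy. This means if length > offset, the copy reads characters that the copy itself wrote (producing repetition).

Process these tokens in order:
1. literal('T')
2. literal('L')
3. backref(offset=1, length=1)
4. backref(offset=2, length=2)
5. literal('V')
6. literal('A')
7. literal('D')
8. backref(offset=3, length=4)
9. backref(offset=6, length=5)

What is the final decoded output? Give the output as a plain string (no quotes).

Answer: TLLLLVADVADVADVAD

Derivation:
Token 1: literal('T'). Output: "T"
Token 2: literal('L'). Output: "TL"
Token 3: backref(off=1, len=1). Copied 'L' from pos 1. Output: "TLL"
Token 4: backref(off=2, len=2). Copied 'LL' from pos 1. Output: "TLLLL"
Token 5: literal('V'). Output: "TLLLLV"
Token 6: literal('A'). Output: "TLLLLVA"
Token 7: literal('D'). Output: "TLLLLVAD"
Token 8: backref(off=3, len=4) (overlapping!). Copied 'VADV' from pos 5. Output: "TLLLLVADVADV"
Token 9: backref(off=6, len=5). Copied 'ADVAD' from pos 6. Output: "TLLLLVADVADVADVAD"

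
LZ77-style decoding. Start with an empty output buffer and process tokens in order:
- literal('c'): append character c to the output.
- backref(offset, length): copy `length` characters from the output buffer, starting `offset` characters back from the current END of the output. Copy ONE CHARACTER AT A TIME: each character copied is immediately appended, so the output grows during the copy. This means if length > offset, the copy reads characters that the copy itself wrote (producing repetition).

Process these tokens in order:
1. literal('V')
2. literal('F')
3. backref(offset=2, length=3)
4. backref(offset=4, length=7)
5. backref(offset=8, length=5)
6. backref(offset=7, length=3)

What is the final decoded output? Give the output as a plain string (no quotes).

Token 1: literal('V'). Output: "V"
Token 2: literal('F'). Output: "VF"
Token 3: backref(off=2, len=3) (overlapping!). Copied 'VFV' from pos 0. Output: "VFVFV"
Token 4: backref(off=4, len=7) (overlapping!). Copied 'FVFVFVF' from pos 1. Output: "VFVFVFVFVFVF"
Token 5: backref(off=8, len=5). Copied 'VFVFV' from pos 4. Output: "VFVFVFVFVFVFVFVFV"
Token 6: backref(off=7, len=3). Copied 'VFV' from pos 10. Output: "VFVFVFVFVFVFVFVFVVFV"

Answer: VFVFVFVFVFVFVFVFVVFV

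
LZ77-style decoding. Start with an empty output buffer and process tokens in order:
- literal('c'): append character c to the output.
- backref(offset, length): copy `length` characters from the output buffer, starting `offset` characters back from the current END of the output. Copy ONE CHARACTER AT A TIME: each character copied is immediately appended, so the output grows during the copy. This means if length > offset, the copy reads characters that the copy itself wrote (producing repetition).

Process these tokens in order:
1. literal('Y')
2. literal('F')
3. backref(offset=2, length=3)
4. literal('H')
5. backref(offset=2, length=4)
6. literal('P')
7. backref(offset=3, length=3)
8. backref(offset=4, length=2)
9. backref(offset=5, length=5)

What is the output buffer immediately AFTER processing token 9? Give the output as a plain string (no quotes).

Answer: YFYFYHYHYHPYHPPYYHPPY

Derivation:
Token 1: literal('Y'). Output: "Y"
Token 2: literal('F'). Output: "YF"
Token 3: backref(off=2, len=3) (overlapping!). Copied 'YFY' from pos 0. Output: "YFYFY"
Token 4: literal('H'). Output: "YFYFYH"
Token 5: backref(off=2, len=4) (overlapping!). Copied 'YHYH' from pos 4. Output: "YFYFYHYHYH"
Token 6: literal('P'). Output: "YFYFYHYHYHP"
Token 7: backref(off=3, len=3). Copied 'YHP' from pos 8. Output: "YFYFYHYHYHPYHP"
Token 8: backref(off=4, len=2). Copied 'PY' from pos 10. Output: "YFYFYHYHYHPYHPPY"
Token 9: backref(off=5, len=5). Copied 'YHPPY' from pos 11. Output: "YFYFYHYHYHPYHPPYYHPPY"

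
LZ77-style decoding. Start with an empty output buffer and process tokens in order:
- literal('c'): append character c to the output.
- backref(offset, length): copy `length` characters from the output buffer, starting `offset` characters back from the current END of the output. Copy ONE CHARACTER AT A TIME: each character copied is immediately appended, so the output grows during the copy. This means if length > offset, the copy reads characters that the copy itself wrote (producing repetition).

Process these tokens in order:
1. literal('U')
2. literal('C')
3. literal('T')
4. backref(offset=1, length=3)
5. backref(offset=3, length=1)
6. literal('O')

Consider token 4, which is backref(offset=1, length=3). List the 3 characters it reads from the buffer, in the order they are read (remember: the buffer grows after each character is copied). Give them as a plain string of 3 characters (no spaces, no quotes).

Token 1: literal('U'). Output: "U"
Token 2: literal('C'). Output: "UC"
Token 3: literal('T'). Output: "UCT"
Token 4: backref(off=1, len=3). Buffer before: "UCT" (len 3)
  byte 1: read out[2]='T', append. Buffer now: "UCTT"
  byte 2: read out[3]='T', append. Buffer now: "UCTTT"
  byte 3: read out[4]='T', append. Buffer now: "UCTTTT"

Answer: TTT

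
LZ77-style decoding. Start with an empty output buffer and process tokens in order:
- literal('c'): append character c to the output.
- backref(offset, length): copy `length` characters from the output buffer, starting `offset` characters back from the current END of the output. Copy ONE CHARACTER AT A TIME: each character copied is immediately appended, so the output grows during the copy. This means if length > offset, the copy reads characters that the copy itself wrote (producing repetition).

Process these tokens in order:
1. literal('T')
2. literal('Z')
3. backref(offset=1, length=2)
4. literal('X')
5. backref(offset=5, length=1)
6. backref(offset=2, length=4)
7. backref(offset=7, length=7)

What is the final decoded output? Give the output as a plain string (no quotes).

Answer: TZZZXTXTXTZXTXTXT

Derivation:
Token 1: literal('T'). Output: "T"
Token 2: literal('Z'). Output: "TZ"
Token 3: backref(off=1, len=2) (overlapping!). Copied 'ZZ' from pos 1. Output: "TZZZ"
Token 4: literal('X'). Output: "TZZZX"
Token 5: backref(off=5, len=1). Copied 'T' from pos 0. Output: "TZZZXT"
Token 6: backref(off=2, len=4) (overlapping!). Copied 'XTXT' from pos 4. Output: "TZZZXTXTXT"
Token 7: backref(off=7, len=7). Copied 'ZXTXTXT' from pos 3. Output: "TZZZXTXTXTZXTXTXT"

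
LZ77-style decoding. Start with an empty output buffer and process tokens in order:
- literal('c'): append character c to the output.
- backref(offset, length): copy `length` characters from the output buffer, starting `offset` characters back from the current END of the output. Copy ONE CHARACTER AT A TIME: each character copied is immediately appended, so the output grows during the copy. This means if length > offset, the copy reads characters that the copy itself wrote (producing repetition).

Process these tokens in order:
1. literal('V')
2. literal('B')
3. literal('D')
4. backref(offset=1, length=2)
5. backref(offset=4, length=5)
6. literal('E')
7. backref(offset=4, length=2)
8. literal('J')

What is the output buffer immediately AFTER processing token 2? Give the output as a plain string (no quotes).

Answer: VB

Derivation:
Token 1: literal('V'). Output: "V"
Token 2: literal('B'). Output: "VB"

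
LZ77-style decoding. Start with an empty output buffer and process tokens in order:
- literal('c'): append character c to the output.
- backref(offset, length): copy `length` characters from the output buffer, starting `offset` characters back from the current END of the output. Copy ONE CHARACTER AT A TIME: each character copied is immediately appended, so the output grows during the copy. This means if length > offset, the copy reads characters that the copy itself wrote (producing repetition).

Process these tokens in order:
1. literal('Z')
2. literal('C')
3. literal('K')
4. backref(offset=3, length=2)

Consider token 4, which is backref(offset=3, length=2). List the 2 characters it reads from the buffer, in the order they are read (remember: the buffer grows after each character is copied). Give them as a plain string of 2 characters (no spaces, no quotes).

Token 1: literal('Z'). Output: "Z"
Token 2: literal('C'). Output: "ZC"
Token 3: literal('K'). Output: "ZCK"
Token 4: backref(off=3, len=2). Buffer before: "ZCK" (len 3)
  byte 1: read out[0]='Z', append. Buffer now: "ZCKZ"
  byte 2: read out[1]='C', append. Buffer now: "ZCKZC"

Answer: ZC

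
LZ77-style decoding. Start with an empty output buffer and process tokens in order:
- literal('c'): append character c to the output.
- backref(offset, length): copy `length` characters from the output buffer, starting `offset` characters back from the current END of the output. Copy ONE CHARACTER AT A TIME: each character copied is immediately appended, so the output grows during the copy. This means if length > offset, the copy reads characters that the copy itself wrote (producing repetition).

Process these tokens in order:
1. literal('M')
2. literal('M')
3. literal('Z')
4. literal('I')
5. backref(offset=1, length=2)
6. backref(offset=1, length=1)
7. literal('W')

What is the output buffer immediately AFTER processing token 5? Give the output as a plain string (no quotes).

Answer: MMZIII

Derivation:
Token 1: literal('M'). Output: "M"
Token 2: literal('M'). Output: "MM"
Token 3: literal('Z'). Output: "MMZ"
Token 4: literal('I'). Output: "MMZI"
Token 5: backref(off=1, len=2) (overlapping!). Copied 'II' from pos 3. Output: "MMZIII"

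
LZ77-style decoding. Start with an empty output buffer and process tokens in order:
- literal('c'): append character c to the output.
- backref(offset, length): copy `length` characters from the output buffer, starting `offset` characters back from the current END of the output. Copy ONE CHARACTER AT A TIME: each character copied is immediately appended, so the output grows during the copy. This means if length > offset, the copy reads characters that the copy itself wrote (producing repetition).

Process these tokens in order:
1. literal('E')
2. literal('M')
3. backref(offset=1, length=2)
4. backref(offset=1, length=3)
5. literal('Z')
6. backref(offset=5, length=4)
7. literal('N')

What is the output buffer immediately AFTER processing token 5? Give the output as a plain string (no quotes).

Answer: EMMMMMMZ

Derivation:
Token 1: literal('E'). Output: "E"
Token 2: literal('M'). Output: "EM"
Token 3: backref(off=1, len=2) (overlapping!). Copied 'MM' from pos 1. Output: "EMMM"
Token 4: backref(off=1, len=3) (overlapping!). Copied 'MMM' from pos 3. Output: "EMMMMMM"
Token 5: literal('Z'). Output: "EMMMMMMZ"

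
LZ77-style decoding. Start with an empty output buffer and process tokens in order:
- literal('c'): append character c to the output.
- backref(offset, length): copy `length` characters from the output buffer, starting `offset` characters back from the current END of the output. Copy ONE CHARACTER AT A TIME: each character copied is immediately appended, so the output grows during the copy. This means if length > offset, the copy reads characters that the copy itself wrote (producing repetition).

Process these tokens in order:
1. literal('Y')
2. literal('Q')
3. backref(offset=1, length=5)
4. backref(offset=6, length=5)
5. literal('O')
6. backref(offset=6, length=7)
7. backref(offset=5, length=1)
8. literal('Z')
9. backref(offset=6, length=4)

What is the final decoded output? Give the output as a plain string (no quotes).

Answer: YQQQQQQQQQQQOQQQQQOQQZQQOQ

Derivation:
Token 1: literal('Y'). Output: "Y"
Token 2: literal('Q'). Output: "YQ"
Token 3: backref(off=1, len=5) (overlapping!). Copied 'QQQQQ' from pos 1. Output: "YQQQQQQ"
Token 4: backref(off=6, len=5). Copied 'QQQQQ' from pos 1. Output: "YQQQQQQQQQQQ"
Token 5: literal('O'). Output: "YQQQQQQQQQQQO"
Token 6: backref(off=6, len=7) (overlapping!). Copied 'QQQQQOQ' from pos 7. Output: "YQQQQQQQQQQQOQQQQQOQ"
Token 7: backref(off=5, len=1). Copied 'Q' from pos 15. Output: "YQQQQQQQQQQQOQQQQQOQQ"
Token 8: literal('Z'). Output: "YQQQQQQQQQQQOQQQQQOQQZ"
Token 9: backref(off=6, len=4). Copied 'QQOQ' from pos 16. Output: "YQQQQQQQQQQQOQQQQQOQQZQQOQ"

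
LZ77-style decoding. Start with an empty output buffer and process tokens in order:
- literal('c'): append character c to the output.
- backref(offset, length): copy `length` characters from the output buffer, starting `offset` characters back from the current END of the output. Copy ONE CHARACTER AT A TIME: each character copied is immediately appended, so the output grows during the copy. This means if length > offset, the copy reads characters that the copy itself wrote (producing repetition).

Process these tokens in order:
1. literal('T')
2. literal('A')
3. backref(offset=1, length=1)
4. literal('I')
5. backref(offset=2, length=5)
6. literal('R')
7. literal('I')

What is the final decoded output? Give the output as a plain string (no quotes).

Token 1: literal('T'). Output: "T"
Token 2: literal('A'). Output: "TA"
Token 3: backref(off=1, len=1). Copied 'A' from pos 1. Output: "TAA"
Token 4: literal('I'). Output: "TAAI"
Token 5: backref(off=2, len=5) (overlapping!). Copied 'AIAIA' from pos 2. Output: "TAAIAIAIA"
Token 6: literal('R'). Output: "TAAIAIAIAR"
Token 7: literal('I'). Output: "TAAIAIAIARI"

Answer: TAAIAIAIARI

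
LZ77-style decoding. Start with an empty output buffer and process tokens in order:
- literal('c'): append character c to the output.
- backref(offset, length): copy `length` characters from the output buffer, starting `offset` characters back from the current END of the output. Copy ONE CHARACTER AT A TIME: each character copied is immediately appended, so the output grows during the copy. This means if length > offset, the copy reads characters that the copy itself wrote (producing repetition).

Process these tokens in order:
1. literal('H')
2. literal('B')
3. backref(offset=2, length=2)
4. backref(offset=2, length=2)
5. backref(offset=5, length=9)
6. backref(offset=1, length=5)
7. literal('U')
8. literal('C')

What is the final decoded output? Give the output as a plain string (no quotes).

Answer: HBHBHBBHBHBBHBHHHHHHUC

Derivation:
Token 1: literal('H'). Output: "H"
Token 2: literal('B'). Output: "HB"
Token 3: backref(off=2, len=2). Copied 'HB' from pos 0. Output: "HBHB"
Token 4: backref(off=2, len=2). Copied 'HB' from pos 2. Output: "HBHBHB"
Token 5: backref(off=5, len=9) (overlapping!). Copied 'BHBHBBHBH' from pos 1. Output: "HBHBHBBHBHBBHBH"
Token 6: backref(off=1, len=5) (overlapping!). Copied 'HHHHH' from pos 14. Output: "HBHBHBBHBHBBHBHHHHHH"
Token 7: literal('U'). Output: "HBHBHBBHBHBBHBHHHHHHU"
Token 8: literal('C'). Output: "HBHBHBBHBHBBHBHHHHHHUC"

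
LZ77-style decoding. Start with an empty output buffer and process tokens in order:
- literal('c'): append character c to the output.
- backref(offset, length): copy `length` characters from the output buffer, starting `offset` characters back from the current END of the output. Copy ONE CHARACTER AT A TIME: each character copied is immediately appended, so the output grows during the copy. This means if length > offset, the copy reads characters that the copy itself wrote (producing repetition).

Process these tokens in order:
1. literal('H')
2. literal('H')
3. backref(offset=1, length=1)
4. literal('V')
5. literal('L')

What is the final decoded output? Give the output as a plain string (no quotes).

Token 1: literal('H'). Output: "H"
Token 2: literal('H'). Output: "HH"
Token 3: backref(off=1, len=1). Copied 'H' from pos 1. Output: "HHH"
Token 4: literal('V'). Output: "HHHV"
Token 5: literal('L'). Output: "HHHVL"

Answer: HHHVL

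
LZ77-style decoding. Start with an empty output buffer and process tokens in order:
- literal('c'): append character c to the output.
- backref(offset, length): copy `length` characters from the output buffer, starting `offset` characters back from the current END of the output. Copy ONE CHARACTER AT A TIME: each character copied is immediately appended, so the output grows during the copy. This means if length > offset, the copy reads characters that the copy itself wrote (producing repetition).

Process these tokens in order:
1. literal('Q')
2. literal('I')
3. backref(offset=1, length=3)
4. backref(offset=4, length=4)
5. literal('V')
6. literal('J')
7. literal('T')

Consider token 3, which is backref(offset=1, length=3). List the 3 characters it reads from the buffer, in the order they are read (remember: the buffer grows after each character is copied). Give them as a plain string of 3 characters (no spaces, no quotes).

Answer: III

Derivation:
Token 1: literal('Q'). Output: "Q"
Token 2: literal('I'). Output: "QI"
Token 3: backref(off=1, len=3). Buffer before: "QI" (len 2)
  byte 1: read out[1]='I', append. Buffer now: "QII"
  byte 2: read out[2]='I', append. Buffer now: "QIII"
  byte 3: read out[3]='I', append. Buffer now: "QIIII"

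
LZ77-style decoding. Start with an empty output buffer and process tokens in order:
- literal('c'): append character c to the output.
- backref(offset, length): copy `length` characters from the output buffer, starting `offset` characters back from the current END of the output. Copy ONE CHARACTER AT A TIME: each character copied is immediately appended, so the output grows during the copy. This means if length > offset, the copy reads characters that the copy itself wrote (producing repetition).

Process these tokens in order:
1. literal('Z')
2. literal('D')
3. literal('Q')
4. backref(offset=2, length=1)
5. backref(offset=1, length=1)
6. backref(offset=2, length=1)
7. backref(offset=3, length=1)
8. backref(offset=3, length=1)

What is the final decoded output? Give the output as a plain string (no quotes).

Token 1: literal('Z'). Output: "Z"
Token 2: literal('D'). Output: "ZD"
Token 3: literal('Q'). Output: "ZDQ"
Token 4: backref(off=2, len=1). Copied 'D' from pos 1. Output: "ZDQD"
Token 5: backref(off=1, len=1). Copied 'D' from pos 3. Output: "ZDQDD"
Token 6: backref(off=2, len=1). Copied 'D' from pos 3. Output: "ZDQDDD"
Token 7: backref(off=3, len=1). Copied 'D' from pos 3. Output: "ZDQDDDD"
Token 8: backref(off=3, len=1). Copied 'D' from pos 4. Output: "ZDQDDDDD"

Answer: ZDQDDDDD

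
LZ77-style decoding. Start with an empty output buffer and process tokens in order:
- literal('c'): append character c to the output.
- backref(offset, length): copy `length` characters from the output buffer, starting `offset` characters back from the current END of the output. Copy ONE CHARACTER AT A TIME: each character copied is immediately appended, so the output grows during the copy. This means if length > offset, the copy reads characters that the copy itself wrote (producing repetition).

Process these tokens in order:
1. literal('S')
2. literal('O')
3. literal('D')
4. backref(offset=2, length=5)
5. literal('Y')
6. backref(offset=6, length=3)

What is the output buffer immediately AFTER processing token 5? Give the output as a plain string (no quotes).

Answer: SODODODOY

Derivation:
Token 1: literal('S'). Output: "S"
Token 2: literal('O'). Output: "SO"
Token 3: literal('D'). Output: "SOD"
Token 4: backref(off=2, len=5) (overlapping!). Copied 'ODODO' from pos 1. Output: "SODODODO"
Token 5: literal('Y'). Output: "SODODODOY"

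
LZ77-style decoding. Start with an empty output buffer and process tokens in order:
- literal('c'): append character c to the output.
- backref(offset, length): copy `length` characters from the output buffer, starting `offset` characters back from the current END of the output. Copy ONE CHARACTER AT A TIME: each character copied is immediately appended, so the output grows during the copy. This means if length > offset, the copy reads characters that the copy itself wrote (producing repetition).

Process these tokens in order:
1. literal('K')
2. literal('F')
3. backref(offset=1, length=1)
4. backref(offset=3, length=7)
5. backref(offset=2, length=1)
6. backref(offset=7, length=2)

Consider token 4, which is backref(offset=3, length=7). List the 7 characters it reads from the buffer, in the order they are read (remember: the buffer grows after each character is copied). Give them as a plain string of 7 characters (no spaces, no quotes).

Answer: KFFKFFK

Derivation:
Token 1: literal('K'). Output: "K"
Token 2: literal('F'). Output: "KF"
Token 3: backref(off=1, len=1). Copied 'F' from pos 1. Output: "KFF"
Token 4: backref(off=3, len=7). Buffer before: "KFF" (len 3)
  byte 1: read out[0]='K', append. Buffer now: "KFFK"
  byte 2: read out[1]='F', append. Buffer now: "KFFKF"
  byte 3: read out[2]='F', append. Buffer now: "KFFKFF"
  byte 4: read out[3]='K', append. Buffer now: "KFFKFFK"
  byte 5: read out[4]='F', append. Buffer now: "KFFKFFKF"
  byte 6: read out[5]='F', append. Buffer now: "KFFKFFKFF"
  byte 7: read out[6]='K', append. Buffer now: "KFFKFFKFFK"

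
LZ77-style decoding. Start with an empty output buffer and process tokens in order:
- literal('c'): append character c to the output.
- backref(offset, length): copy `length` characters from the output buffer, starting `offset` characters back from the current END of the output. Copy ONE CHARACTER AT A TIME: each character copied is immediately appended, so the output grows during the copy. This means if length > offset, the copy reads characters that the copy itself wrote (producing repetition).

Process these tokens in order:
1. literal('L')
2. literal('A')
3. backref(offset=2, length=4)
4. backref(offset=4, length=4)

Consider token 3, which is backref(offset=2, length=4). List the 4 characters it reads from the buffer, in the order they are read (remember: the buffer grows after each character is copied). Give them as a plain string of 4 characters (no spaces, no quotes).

Token 1: literal('L'). Output: "L"
Token 2: literal('A'). Output: "LA"
Token 3: backref(off=2, len=4). Buffer before: "LA" (len 2)
  byte 1: read out[0]='L', append. Buffer now: "LAL"
  byte 2: read out[1]='A', append. Buffer now: "LALA"
  byte 3: read out[2]='L', append. Buffer now: "LALAL"
  byte 4: read out[3]='A', append. Buffer now: "LALALA"

Answer: LALA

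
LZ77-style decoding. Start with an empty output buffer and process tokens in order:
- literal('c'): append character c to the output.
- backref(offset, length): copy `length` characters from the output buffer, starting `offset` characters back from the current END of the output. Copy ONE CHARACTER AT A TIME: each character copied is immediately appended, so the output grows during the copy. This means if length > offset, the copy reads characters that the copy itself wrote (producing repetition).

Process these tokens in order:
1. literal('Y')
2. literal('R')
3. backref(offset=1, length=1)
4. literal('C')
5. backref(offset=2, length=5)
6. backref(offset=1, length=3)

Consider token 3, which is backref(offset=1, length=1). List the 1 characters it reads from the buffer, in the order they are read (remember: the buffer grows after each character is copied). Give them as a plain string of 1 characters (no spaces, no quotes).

Token 1: literal('Y'). Output: "Y"
Token 2: literal('R'). Output: "YR"
Token 3: backref(off=1, len=1). Buffer before: "YR" (len 2)
  byte 1: read out[1]='R', append. Buffer now: "YRR"

Answer: R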